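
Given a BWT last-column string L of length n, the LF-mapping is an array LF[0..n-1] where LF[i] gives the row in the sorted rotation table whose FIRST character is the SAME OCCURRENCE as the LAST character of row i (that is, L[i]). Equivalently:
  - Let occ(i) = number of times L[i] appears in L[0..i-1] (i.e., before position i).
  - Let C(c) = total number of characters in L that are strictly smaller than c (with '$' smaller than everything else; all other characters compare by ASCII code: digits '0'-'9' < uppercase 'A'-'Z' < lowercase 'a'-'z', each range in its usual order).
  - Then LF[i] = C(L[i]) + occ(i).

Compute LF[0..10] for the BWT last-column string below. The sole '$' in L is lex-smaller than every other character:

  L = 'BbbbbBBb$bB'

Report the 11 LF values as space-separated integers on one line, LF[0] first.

Char counts: '$':1, 'B':4, 'b':6
C (first-col start): C('$')=0, C('B')=1, C('b')=5
L[0]='B': occ=0, LF[0]=C('B')+0=1+0=1
L[1]='b': occ=0, LF[1]=C('b')+0=5+0=5
L[2]='b': occ=1, LF[2]=C('b')+1=5+1=6
L[3]='b': occ=2, LF[3]=C('b')+2=5+2=7
L[4]='b': occ=3, LF[4]=C('b')+3=5+3=8
L[5]='B': occ=1, LF[5]=C('B')+1=1+1=2
L[6]='B': occ=2, LF[6]=C('B')+2=1+2=3
L[7]='b': occ=4, LF[7]=C('b')+4=5+4=9
L[8]='$': occ=0, LF[8]=C('$')+0=0+0=0
L[9]='b': occ=5, LF[9]=C('b')+5=5+5=10
L[10]='B': occ=3, LF[10]=C('B')+3=1+3=4

Answer: 1 5 6 7 8 2 3 9 0 10 4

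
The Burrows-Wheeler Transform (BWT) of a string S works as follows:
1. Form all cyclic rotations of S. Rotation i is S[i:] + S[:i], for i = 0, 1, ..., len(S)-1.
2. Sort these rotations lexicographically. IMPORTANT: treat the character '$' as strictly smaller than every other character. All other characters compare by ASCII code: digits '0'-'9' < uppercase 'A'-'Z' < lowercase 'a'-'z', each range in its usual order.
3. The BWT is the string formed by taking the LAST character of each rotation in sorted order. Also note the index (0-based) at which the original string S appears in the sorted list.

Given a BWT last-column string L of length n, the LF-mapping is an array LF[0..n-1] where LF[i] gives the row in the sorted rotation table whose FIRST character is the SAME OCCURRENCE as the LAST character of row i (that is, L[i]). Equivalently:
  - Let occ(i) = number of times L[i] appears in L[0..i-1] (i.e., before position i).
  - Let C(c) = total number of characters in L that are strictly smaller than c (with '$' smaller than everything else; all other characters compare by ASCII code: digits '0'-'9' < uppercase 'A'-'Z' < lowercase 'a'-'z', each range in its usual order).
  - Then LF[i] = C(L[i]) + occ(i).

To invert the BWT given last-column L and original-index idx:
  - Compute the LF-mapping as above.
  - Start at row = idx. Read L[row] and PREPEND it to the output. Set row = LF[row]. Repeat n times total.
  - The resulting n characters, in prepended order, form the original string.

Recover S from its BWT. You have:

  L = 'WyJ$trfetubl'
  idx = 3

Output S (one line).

LF mapping: 2 11 1 0 8 7 5 4 9 10 3 6
Walk LF starting at row 3, prepending L[row]:
  step 1: row=3, L[3]='$', prepend. Next row=LF[3]=0
  step 2: row=0, L[0]='W', prepend. Next row=LF[0]=2
  step 3: row=2, L[2]='J', prepend. Next row=LF[2]=1
  step 4: row=1, L[1]='y', prepend. Next row=LF[1]=11
  step 5: row=11, L[11]='l', prepend. Next row=LF[11]=6
  step 6: row=6, L[6]='f', prepend. Next row=LF[6]=5
  step 7: row=5, L[5]='r', prepend. Next row=LF[5]=7
  step 8: row=7, L[7]='e', prepend. Next row=LF[7]=4
  step 9: row=4, L[4]='t', prepend. Next row=LF[4]=8
  step 10: row=8, L[8]='t', prepend. Next row=LF[8]=9
  step 11: row=9, L[9]='u', prepend. Next row=LF[9]=10
  step 12: row=10, L[10]='b', prepend. Next row=LF[10]=3
Reversed output: butterflyJW$

Answer: butterflyJW$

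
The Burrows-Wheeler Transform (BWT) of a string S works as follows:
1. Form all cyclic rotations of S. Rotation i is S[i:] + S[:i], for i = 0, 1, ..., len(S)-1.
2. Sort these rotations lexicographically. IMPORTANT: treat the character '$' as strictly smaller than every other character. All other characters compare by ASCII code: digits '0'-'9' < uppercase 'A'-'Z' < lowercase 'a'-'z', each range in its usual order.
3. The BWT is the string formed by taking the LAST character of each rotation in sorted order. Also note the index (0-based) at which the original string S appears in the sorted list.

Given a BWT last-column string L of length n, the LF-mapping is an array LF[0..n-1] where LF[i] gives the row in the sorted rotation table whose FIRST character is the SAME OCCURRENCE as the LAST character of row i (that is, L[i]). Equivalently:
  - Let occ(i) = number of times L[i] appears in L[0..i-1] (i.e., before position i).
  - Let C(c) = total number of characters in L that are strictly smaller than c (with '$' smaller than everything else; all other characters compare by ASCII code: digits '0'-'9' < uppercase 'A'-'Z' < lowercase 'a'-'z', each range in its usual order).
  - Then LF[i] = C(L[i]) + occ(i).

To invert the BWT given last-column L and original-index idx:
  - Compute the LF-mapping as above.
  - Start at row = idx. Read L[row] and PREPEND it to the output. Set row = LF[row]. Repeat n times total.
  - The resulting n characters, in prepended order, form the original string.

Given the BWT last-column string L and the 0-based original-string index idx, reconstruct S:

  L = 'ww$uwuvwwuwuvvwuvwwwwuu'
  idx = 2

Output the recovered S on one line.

LF mapping: 12 13 0 1 14 2 8 15 16 3 17 4 9 10 18 5 11 19 20 21 22 6 7
Walk LF starting at row 2, prepending L[row]:
  step 1: row=2, L[2]='$', prepend. Next row=LF[2]=0
  step 2: row=0, L[0]='w', prepend. Next row=LF[0]=12
  step 3: row=12, L[12]='v', prepend. Next row=LF[12]=9
  step 4: row=9, L[9]='u', prepend. Next row=LF[9]=3
  step 5: row=3, L[3]='u', prepend. Next row=LF[3]=1
  step 6: row=1, L[1]='w', prepend. Next row=LF[1]=13
  step 7: row=13, L[13]='v', prepend. Next row=LF[13]=10
  step 8: row=10, L[10]='w', prepend. Next row=LF[10]=17
  step 9: row=17, L[17]='w', prepend. Next row=LF[17]=19
  step 10: row=19, L[19]='w', prepend. Next row=LF[19]=21
  step 11: row=21, L[21]='u', prepend. Next row=LF[21]=6
  step 12: row=6, L[6]='v', prepend. Next row=LF[6]=8
  step 13: row=8, L[8]='w', prepend. Next row=LF[8]=16
  step 14: row=16, L[16]='v', prepend. Next row=LF[16]=11
  step 15: row=11, L[11]='u', prepend. Next row=LF[11]=4
  step 16: row=4, L[4]='w', prepend. Next row=LF[4]=14
  step 17: row=14, L[14]='w', prepend. Next row=LF[14]=18
  step 18: row=18, L[18]='w', prepend. Next row=LF[18]=20
  step 19: row=20, L[20]='w', prepend. Next row=LF[20]=22
  step 20: row=22, L[22]='u', prepend. Next row=LF[22]=7
  step 21: row=7, L[7]='w', prepend. Next row=LF[7]=15
  step 22: row=15, L[15]='u', prepend. Next row=LF[15]=5
  step 23: row=5, L[5]='u', prepend. Next row=LF[5]=2
Reversed output: uuwuwwwwuvwvuwwwvwuuvw$

Answer: uuwuwwwwuvwvuwwwvwuuvw$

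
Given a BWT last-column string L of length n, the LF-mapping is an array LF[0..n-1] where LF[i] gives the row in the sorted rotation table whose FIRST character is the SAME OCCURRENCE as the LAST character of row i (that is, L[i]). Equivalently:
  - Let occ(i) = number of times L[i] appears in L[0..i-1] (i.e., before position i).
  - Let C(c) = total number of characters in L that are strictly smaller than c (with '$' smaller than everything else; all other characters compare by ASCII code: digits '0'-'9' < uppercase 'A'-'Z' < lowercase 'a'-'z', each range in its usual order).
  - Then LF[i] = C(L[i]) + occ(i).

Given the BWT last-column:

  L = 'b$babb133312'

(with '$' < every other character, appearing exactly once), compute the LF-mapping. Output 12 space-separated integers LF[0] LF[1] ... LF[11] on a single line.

Answer: 8 0 9 7 10 11 1 4 5 6 2 3

Derivation:
Char counts: '$':1, '1':2, '2':1, '3':3, 'a':1, 'b':4
C (first-col start): C('$')=0, C('1')=1, C('2')=3, C('3')=4, C('a')=7, C('b')=8
L[0]='b': occ=0, LF[0]=C('b')+0=8+0=8
L[1]='$': occ=0, LF[1]=C('$')+0=0+0=0
L[2]='b': occ=1, LF[2]=C('b')+1=8+1=9
L[3]='a': occ=0, LF[3]=C('a')+0=7+0=7
L[4]='b': occ=2, LF[4]=C('b')+2=8+2=10
L[5]='b': occ=3, LF[5]=C('b')+3=8+3=11
L[6]='1': occ=0, LF[6]=C('1')+0=1+0=1
L[7]='3': occ=0, LF[7]=C('3')+0=4+0=4
L[8]='3': occ=1, LF[8]=C('3')+1=4+1=5
L[9]='3': occ=2, LF[9]=C('3')+2=4+2=6
L[10]='1': occ=1, LF[10]=C('1')+1=1+1=2
L[11]='2': occ=0, LF[11]=C('2')+0=3+0=3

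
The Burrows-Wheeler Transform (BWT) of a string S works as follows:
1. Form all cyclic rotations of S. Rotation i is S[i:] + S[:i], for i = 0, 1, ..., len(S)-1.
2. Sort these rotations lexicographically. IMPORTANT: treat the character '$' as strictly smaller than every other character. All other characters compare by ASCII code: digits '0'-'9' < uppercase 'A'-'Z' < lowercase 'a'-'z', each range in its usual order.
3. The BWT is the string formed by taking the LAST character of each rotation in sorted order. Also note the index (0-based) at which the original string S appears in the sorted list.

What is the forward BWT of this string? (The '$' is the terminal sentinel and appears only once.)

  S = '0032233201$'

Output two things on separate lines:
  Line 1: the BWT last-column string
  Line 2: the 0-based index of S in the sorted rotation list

Answer: 1$200332302
1

Derivation:
All 11 rotations (rotation i = S[i:]+S[:i]):
  rot[0] = 0032233201$
  rot[1] = 032233201$0
  rot[2] = 32233201$00
  rot[3] = 2233201$003
  rot[4] = 233201$0032
  rot[5] = 33201$00322
  rot[6] = 3201$003223
  rot[7] = 201$0032233
  rot[8] = 01$00322332
  rot[9] = 1$003223320
  rot[10] = $0032233201
Sorted (with $ < everything):
  sorted[0] = $0032233201  (last char: '1')
  sorted[1] = 0032233201$  (last char: '$')
  sorted[2] = 01$00322332  (last char: '2')
  sorted[3] = 032233201$0  (last char: '0')
  sorted[4] = 1$003223320  (last char: '0')
  sorted[5] = 201$0032233  (last char: '3')
  sorted[6] = 2233201$003  (last char: '3')
  sorted[7] = 233201$0032  (last char: '2')
  sorted[8] = 3201$003223  (last char: '3')
  sorted[9] = 32233201$00  (last char: '0')
  sorted[10] = 33201$00322  (last char: '2')
Last column: 1$200332302
Original string S is at sorted index 1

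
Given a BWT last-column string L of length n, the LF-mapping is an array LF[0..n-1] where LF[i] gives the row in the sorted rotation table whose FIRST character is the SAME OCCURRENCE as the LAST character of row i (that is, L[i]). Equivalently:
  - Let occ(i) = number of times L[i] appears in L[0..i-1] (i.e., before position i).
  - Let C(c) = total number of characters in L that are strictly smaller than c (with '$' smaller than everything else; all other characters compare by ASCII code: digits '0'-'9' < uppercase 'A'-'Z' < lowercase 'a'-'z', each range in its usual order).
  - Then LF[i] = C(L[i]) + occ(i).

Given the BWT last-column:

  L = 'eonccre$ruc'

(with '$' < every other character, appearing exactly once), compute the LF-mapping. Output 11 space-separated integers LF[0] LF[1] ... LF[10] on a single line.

Char counts: '$':1, 'c':3, 'e':2, 'n':1, 'o':1, 'r':2, 'u':1
C (first-col start): C('$')=0, C('c')=1, C('e')=4, C('n')=6, C('o')=7, C('r')=8, C('u')=10
L[0]='e': occ=0, LF[0]=C('e')+0=4+0=4
L[1]='o': occ=0, LF[1]=C('o')+0=7+0=7
L[2]='n': occ=0, LF[2]=C('n')+0=6+0=6
L[3]='c': occ=0, LF[3]=C('c')+0=1+0=1
L[4]='c': occ=1, LF[4]=C('c')+1=1+1=2
L[5]='r': occ=0, LF[5]=C('r')+0=8+0=8
L[6]='e': occ=1, LF[6]=C('e')+1=4+1=5
L[7]='$': occ=0, LF[7]=C('$')+0=0+0=0
L[8]='r': occ=1, LF[8]=C('r')+1=8+1=9
L[9]='u': occ=0, LF[9]=C('u')+0=10+0=10
L[10]='c': occ=2, LF[10]=C('c')+2=1+2=3

Answer: 4 7 6 1 2 8 5 0 9 10 3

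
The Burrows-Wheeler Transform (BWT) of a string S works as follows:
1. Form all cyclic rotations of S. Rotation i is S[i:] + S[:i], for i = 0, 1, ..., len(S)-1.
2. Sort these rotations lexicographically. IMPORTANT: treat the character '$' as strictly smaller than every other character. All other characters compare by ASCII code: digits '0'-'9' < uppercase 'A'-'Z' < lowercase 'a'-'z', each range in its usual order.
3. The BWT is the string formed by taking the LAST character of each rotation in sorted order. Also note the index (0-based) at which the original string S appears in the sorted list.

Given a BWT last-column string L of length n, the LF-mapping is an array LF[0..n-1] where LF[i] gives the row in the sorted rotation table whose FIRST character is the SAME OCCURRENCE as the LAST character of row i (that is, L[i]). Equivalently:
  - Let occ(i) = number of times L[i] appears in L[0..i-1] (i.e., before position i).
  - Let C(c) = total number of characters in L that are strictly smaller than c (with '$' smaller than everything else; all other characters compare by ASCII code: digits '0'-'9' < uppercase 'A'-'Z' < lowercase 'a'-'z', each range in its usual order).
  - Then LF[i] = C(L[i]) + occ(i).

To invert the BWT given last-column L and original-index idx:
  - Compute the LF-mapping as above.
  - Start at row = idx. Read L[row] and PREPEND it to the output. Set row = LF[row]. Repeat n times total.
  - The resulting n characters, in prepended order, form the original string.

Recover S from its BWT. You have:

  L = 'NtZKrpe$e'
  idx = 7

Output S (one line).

Answer: repetKZN$

Derivation:
LF mapping: 2 8 3 1 7 6 4 0 5
Walk LF starting at row 7, prepending L[row]:
  step 1: row=7, L[7]='$', prepend. Next row=LF[7]=0
  step 2: row=0, L[0]='N', prepend. Next row=LF[0]=2
  step 3: row=2, L[2]='Z', prepend. Next row=LF[2]=3
  step 4: row=3, L[3]='K', prepend. Next row=LF[3]=1
  step 5: row=1, L[1]='t', prepend. Next row=LF[1]=8
  step 6: row=8, L[8]='e', prepend. Next row=LF[8]=5
  step 7: row=5, L[5]='p', prepend. Next row=LF[5]=6
  step 8: row=6, L[6]='e', prepend. Next row=LF[6]=4
  step 9: row=4, L[4]='r', prepend. Next row=LF[4]=7
Reversed output: repetKZN$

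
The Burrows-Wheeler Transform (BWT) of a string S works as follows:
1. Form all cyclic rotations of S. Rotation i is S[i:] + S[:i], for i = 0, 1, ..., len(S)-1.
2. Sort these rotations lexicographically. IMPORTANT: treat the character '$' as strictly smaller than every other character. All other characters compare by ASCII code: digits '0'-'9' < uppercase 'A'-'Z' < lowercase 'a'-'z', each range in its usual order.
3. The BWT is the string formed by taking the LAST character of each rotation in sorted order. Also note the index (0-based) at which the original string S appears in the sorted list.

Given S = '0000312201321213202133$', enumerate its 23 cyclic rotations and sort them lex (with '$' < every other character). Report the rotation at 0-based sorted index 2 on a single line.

All 23 rotations (rotation i = S[i:]+S[:i]):
  rot[0] = 0000312201321213202133$
  rot[1] = 000312201321213202133$0
  rot[2] = 00312201321213202133$00
  rot[3] = 0312201321213202133$000
  rot[4] = 312201321213202133$0000
  rot[5] = 12201321213202133$00003
  rot[6] = 2201321213202133$000031
  rot[7] = 201321213202133$0000312
  rot[8] = 01321213202133$00003122
  rot[9] = 1321213202133$000031220
  rot[10] = 321213202133$0000312201
  rot[11] = 21213202133$00003122013
  rot[12] = 1213202133$000031220132
  rot[13] = 213202133$0000312201321
  rot[14] = 13202133$00003122013212
  rot[15] = 3202133$000031220132121
  rot[16] = 202133$0000312201321213
  rot[17] = 02133$00003122013212132
  rot[18] = 2133$000031220132121320
  rot[19] = 133$0000312201321213202
  rot[20] = 33$00003122013212132021
  rot[21] = 3$000031220132121320213
  rot[22] = $0000312201321213202133
Sorted (with $ < everything):
  sorted[0] = $0000312201321213202133
  sorted[1] = 0000312201321213202133$
  sorted[2] = 000312201321213202133$0
  sorted[3] = 00312201321213202133$00
  sorted[4] = 01321213202133$00003122
  sorted[5] = 02133$00003122013212132
  sorted[6] = 0312201321213202133$000
  sorted[7] = 1213202133$000031220132
  sorted[8] = 12201321213202133$00003
  sorted[9] = 13202133$00003122013212
  sorted[10] = 1321213202133$000031220
  sorted[11] = 133$0000312201321213202
  sorted[12] = 201321213202133$0000312
  sorted[13] = 202133$0000312201321213
  sorted[14] = 21213202133$00003122013
  sorted[15] = 213202133$0000312201321
  sorted[16] = 2133$000031220132121320
  sorted[17] = 2201321213202133$000031
  sorted[18] = 3$000031220132121320213
  sorted[19] = 312201321213202133$0000
  sorted[20] = 3202133$000031220132121
  sorted[21] = 321213202133$0000312201
  sorted[22] = 33$00003122013212132021
sorted[2] = 000312201321213202133$0

Answer: 000312201321213202133$0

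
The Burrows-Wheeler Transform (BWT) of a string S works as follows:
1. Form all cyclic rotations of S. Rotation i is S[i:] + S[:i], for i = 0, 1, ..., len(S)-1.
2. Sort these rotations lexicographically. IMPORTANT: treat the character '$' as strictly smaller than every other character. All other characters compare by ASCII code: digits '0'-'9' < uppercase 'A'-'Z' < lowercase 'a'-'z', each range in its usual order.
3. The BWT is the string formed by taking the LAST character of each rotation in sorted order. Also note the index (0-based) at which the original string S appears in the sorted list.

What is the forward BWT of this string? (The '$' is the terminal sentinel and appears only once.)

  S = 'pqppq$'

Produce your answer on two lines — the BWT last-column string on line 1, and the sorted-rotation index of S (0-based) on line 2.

Answer: qqp$pp
3

Derivation:
All 6 rotations (rotation i = S[i:]+S[:i]):
  rot[0] = pqppq$
  rot[1] = qppq$p
  rot[2] = ppq$pq
  rot[3] = pq$pqp
  rot[4] = q$pqpp
  rot[5] = $pqppq
Sorted (with $ < everything):
  sorted[0] = $pqppq  (last char: 'q')
  sorted[1] = ppq$pq  (last char: 'q')
  sorted[2] = pq$pqp  (last char: 'p')
  sorted[3] = pqppq$  (last char: '$')
  sorted[4] = q$pqpp  (last char: 'p')
  sorted[5] = qppq$p  (last char: 'p')
Last column: qqp$pp
Original string S is at sorted index 3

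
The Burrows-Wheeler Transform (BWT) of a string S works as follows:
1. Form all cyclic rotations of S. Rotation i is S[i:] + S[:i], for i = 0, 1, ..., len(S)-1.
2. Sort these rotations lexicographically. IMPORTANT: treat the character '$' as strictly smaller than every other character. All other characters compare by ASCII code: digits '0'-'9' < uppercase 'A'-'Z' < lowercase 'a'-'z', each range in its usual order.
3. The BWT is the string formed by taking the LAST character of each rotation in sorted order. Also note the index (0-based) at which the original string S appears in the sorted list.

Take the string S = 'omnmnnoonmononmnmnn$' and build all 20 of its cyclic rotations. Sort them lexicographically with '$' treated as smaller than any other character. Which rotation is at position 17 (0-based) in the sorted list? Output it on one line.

Answer: onmononmnmnn$omnmnno

Derivation:
All 20 rotations (rotation i = S[i:]+S[:i]):
  rot[0] = omnmnnoonmononmnmnn$
  rot[1] = mnmnnoonmononmnmnn$o
  rot[2] = nmnnoonmononmnmnn$om
  rot[3] = mnnoonmononmnmnn$omn
  rot[4] = nnoonmononmnmnn$omnm
  rot[5] = noonmononmnmnn$omnmn
  rot[6] = oonmononmnmnn$omnmnn
  rot[7] = onmononmnmnn$omnmnno
  rot[8] = nmononmnmnn$omnmnnoo
  rot[9] = mononmnmnn$omnmnnoon
  rot[10] = ononmnmnn$omnmnnoonm
  rot[11] = nonmnmnn$omnmnnoonmo
  rot[12] = onmnmnn$omnmnnoonmon
  rot[13] = nmnmnn$omnmnnoonmono
  rot[14] = mnmnn$omnmnnoonmonon
  rot[15] = nmnn$omnmnnoonmononm
  rot[16] = mnn$omnmnnoonmononmn
  rot[17] = nn$omnmnnoonmononmnm
  rot[18] = n$omnmnnoonmononmnmn
  rot[19] = $omnmnnoonmononmnmnn
Sorted (with $ < everything):
  sorted[0] = $omnmnnoonmononmnmnn
  sorted[1] = mnmnn$omnmnnoonmonon
  sorted[2] = mnmnnoonmononmnmnn$o
  sorted[3] = mnn$omnmnnoonmononmn
  sorted[4] = mnnoonmononmnmnn$omn
  sorted[5] = mononmnmnn$omnmnnoon
  sorted[6] = n$omnmnnoonmononmnmn
  sorted[7] = nmnmnn$omnmnnoonmono
  sorted[8] = nmnn$omnmnnoonmononm
  sorted[9] = nmnnoonmononmnmnn$om
  sorted[10] = nmononmnmnn$omnmnnoo
  sorted[11] = nn$omnmnnoonmononmnm
  sorted[12] = nnoonmononmnmnn$omnm
  sorted[13] = nonmnmnn$omnmnnoonmo
  sorted[14] = noonmononmnmnn$omnmn
  sorted[15] = omnmnnoonmononmnmnn$
  sorted[16] = onmnmnn$omnmnnoonmon
  sorted[17] = onmononmnmnn$omnmnno
  sorted[18] = ononmnmnn$omnmnnoonm
  sorted[19] = oonmononmnmnn$omnmnn
sorted[17] = onmononmnmnn$omnmnno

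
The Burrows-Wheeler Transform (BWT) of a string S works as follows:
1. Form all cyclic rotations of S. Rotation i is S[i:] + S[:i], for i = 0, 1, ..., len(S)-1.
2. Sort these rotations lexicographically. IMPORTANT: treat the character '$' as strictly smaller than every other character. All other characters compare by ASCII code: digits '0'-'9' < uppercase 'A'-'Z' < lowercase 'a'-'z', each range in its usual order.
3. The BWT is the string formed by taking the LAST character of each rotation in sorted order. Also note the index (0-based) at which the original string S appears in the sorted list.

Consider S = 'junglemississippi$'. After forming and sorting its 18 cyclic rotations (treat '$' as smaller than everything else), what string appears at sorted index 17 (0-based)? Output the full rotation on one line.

Answer: unglemississippi$j

Derivation:
All 18 rotations (rotation i = S[i:]+S[:i]):
  rot[0] = junglemississippi$
  rot[1] = unglemississippi$j
  rot[2] = nglemississippi$ju
  rot[3] = glemississippi$jun
  rot[4] = lemississippi$jung
  rot[5] = emississippi$jungl
  rot[6] = mississippi$jungle
  rot[7] = ississippi$junglem
  rot[8] = ssissippi$junglemi
  rot[9] = sissippi$junglemis
  rot[10] = issippi$junglemiss
  rot[11] = ssippi$junglemissi
  rot[12] = sippi$junglemissis
  rot[13] = ippi$junglemississ
  rot[14] = ppi$junglemississi
  rot[15] = pi$junglemississip
  rot[16] = i$junglemississipp
  rot[17] = $junglemississippi
Sorted (with $ < everything):
  sorted[0] = $junglemississippi
  sorted[1] = emississippi$jungl
  sorted[2] = glemississippi$jun
  sorted[3] = i$junglemississipp
  sorted[4] = ippi$junglemississ
  sorted[5] = issippi$junglemiss
  sorted[6] = ississippi$junglem
  sorted[7] = junglemississippi$
  sorted[8] = lemississippi$jung
  sorted[9] = mississippi$jungle
  sorted[10] = nglemississippi$ju
  sorted[11] = pi$junglemississip
  sorted[12] = ppi$junglemississi
  sorted[13] = sippi$junglemissis
  sorted[14] = sissippi$junglemis
  sorted[15] = ssippi$junglemissi
  sorted[16] = ssissippi$junglemi
  sorted[17] = unglemississippi$j
sorted[17] = unglemississippi$j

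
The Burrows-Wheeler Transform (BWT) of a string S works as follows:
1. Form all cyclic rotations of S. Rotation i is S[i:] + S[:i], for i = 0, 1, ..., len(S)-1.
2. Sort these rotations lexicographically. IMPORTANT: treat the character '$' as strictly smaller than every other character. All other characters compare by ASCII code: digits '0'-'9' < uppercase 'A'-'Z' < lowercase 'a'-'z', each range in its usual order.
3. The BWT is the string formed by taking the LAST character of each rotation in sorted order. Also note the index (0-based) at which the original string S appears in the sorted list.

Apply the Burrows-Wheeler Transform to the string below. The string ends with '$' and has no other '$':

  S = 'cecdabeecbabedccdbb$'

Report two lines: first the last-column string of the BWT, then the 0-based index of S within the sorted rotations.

All 20 rotations (rotation i = S[i:]+S[:i]):
  rot[0] = cecdabeecbabedccdbb$
  rot[1] = ecdabeecbabedccdbb$c
  rot[2] = cdabeecbabedccdbb$ce
  rot[3] = dabeecbabedccdbb$cec
  rot[4] = abeecbabedccdbb$cecd
  rot[5] = beecbabedccdbb$cecda
  rot[6] = eecbabedccdbb$cecdab
  rot[7] = ecbabedccdbb$cecdabe
  rot[8] = cbabedccdbb$cecdabee
  rot[9] = babedccdbb$cecdabeec
  rot[10] = abedccdbb$cecdabeecb
  rot[11] = bedccdbb$cecdabeecba
  rot[12] = edccdbb$cecdabeecbab
  rot[13] = dccdbb$cecdabeecbabe
  rot[14] = ccdbb$cecdabeecbabed
  rot[15] = cdbb$cecdabeecbabedc
  rot[16] = dbb$cecdabeecbabedcc
  rot[17] = bb$cecdabeecbabedccd
  rot[18] = b$cecdabeecbabedccdb
  rot[19] = $cecdabeecbabedccdbb
Sorted (with $ < everything):
  sorted[0] = $cecdabeecbabedccdbb  (last char: 'b')
  sorted[1] = abedccdbb$cecdabeecb  (last char: 'b')
  sorted[2] = abeecbabedccdbb$cecd  (last char: 'd')
  sorted[3] = b$cecdabeecbabedccdb  (last char: 'b')
  sorted[4] = babedccdbb$cecdabeec  (last char: 'c')
  sorted[5] = bb$cecdabeecbabedccd  (last char: 'd')
  sorted[6] = bedccdbb$cecdabeecba  (last char: 'a')
  sorted[7] = beecbabedccdbb$cecda  (last char: 'a')
  sorted[8] = cbabedccdbb$cecdabee  (last char: 'e')
  sorted[9] = ccdbb$cecdabeecbabed  (last char: 'd')
  sorted[10] = cdabeecbabedccdbb$ce  (last char: 'e')
  sorted[11] = cdbb$cecdabeecbabedc  (last char: 'c')
  sorted[12] = cecdabeecbabedccdbb$  (last char: '$')
  sorted[13] = dabeecbabedccdbb$cec  (last char: 'c')
  sorted[14] = dbb$cecdabeecbabedcc  (last char: 'c')
  sorted[15] = dccdbb$cecdabeecbabe  (last char: 'e')
  sorted[16] = ecbabedccdbb$cecdabe  (last char: 'e')
  sorted[17] = ecdabeecbabedccdbb$c  (last char: 'c')
  sorted[18] = edccdbb$cecdabeecbab  (last char: 'b')
  sorted[19] = eecbabedccdbb$cecdab  (last char: 'b')
Last column: bbdbcdaaedec$cceecbb
Original string S is at sorted index 12

Answer: bbdbcdaaedec$cceecbb
12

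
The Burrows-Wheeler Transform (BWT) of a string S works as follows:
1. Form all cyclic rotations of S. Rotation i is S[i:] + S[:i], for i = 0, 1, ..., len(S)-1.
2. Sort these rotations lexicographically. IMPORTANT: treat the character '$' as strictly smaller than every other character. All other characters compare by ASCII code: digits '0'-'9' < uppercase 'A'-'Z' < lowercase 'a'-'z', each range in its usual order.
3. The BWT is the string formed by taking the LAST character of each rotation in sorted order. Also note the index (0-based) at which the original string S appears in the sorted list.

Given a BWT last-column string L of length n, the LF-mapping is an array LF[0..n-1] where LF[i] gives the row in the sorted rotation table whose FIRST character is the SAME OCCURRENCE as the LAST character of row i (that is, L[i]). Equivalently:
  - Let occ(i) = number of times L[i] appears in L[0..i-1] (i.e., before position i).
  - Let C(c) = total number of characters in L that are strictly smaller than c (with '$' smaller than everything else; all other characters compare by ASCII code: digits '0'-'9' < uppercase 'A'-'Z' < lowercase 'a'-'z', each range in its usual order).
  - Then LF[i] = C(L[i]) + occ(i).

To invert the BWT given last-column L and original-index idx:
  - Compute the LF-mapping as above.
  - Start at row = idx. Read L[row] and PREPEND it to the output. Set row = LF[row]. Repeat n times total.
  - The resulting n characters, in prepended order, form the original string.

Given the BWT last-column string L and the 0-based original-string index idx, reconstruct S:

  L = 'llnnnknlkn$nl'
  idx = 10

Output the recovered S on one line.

Answer: nlnnnlklnknl$

Derivation:
LF mapping: 3 4 7 8 9 1 10 5 2 11 0 12 6
Walk LF starting at row 10, prepending L[row]:
  step 1: row=10, L[10]='$', prepend. Next row=LF[10]=0
  step 2: row=0, L[0]='l', prepend. Next row=LF[0]=3
  step 3: row=3, L[3]='n', prepend. Next row=LF[3]=8
  step 4: row=8, L[8]='k', prepend. Next row=LF[8]=2
  step 5: row=2, L[2]='n', prepend. Next row=LF[2]=7
  step 6: row=7, L[7]='l', prepend. Next row=LF[7]=5
  step 7: row=5, L[5]='k', prepend. Next row=LF[5]=1
  step 8: row=1, L[1]='l', prepend. Next row=LF[1]=4
  step 9: row=4, L[4]='n', prepend. Next row=LF[4]=9
  step 10: row=9, L[9]='n', prepend. Next row=LF[9]=11
  step 11: row=11, L[11]='n', prepend. Next row=LF[11]=12
  step 12: row=12, L[12]='l', prepend. Next row=LF[12]=6
  step 13: row=6, L[6]='n', prepend. Next row=LF[6]=10
Reversed output: nlnnnlklnknl$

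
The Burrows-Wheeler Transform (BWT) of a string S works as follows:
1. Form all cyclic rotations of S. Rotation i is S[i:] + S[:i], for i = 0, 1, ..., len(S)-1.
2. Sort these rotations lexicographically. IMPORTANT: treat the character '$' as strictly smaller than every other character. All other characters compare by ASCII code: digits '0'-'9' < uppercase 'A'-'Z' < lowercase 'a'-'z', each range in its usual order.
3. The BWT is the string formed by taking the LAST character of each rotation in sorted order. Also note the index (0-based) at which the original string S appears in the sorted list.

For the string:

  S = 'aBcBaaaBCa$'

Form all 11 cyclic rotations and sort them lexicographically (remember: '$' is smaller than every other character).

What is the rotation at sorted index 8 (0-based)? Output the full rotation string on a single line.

Answer: aaBCa$aBcBa

Derivation:
All 11 rotations (rotation i = S[i:]+S[:i]):
  rot[0] = aBcBaaaBCa$
  rot[1] = BcBaaaBCa$a
  rot[2] = cBaaaBCa$aB
  rot[3] = BaaaBCa$aBc
  rot[4] = aaaBCa$aBcB
  rot[5] = aaBCa$aBcBa
  rot[6] = aBCa$aBcBaa
  rot[7] = BCa$aBcBaaa
  rot[8] = Ca$aBcBaaaB
  rot[9] = a$aBcBaaaBC
  rot[10] = $aBcBaaaBCa
Sorted (with $ < everything):
  sorted[0] = $aBcBaaaBCa
  sorted[1] = BCa$aBcBaaa
  sorted[2] = BaaaBCa$aBc
  sorted[3] = BcBaaaBCa$a
  sorted[4] = Ca$aBcBaaaB
  sorted[5] = a$aBcBaaaBC
  sorted[6] = aBCa$aBcBaa
  sorted[7] = aBcBaaaBCa$
  sorted[8] = aaBCa$aBcBa
  sorted[9] = aaaBCa$aBcB
  sorted[10] = cBaaaBCa$aB
sorted[8] = aaBCa$aBcBa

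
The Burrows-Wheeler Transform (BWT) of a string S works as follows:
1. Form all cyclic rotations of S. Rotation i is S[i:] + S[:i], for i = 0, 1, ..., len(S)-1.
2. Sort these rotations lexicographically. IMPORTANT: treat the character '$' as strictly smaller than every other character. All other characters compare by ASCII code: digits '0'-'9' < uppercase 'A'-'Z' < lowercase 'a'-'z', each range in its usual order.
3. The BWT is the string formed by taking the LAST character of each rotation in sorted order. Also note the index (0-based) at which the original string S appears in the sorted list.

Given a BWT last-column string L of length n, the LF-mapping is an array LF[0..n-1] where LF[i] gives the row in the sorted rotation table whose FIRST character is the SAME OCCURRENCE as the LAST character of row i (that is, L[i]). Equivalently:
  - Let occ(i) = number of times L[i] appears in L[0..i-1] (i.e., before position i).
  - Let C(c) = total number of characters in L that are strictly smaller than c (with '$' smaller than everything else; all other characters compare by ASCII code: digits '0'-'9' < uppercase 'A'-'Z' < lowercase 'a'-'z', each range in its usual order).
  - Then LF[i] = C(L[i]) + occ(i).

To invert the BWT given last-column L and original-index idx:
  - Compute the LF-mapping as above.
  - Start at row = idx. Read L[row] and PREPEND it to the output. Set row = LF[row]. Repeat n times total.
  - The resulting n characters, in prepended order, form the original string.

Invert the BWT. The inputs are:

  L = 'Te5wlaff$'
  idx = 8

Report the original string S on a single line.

Answer: waffle5T$

Derivation:
LF mapping: 2 4 1 8 7 3 5 6 0
Walk LF starting at row 8, prepending L[row]:
  step 1: row=8, L[8]='$', prepend. Next row=LF[8]=0
  step 2: row=0, L[0]='T', prepend. Next row=LF[0]=2
  step 3: row=2, L[2]='5', prepend. Next row=LF[2]=1
  step 4: row=1, L[1]='e', prepend. Next row=LF[1]=4
  step 5: row=4, L[4]='l', prepend. Next row=LF[4]=7
  step 6: row=7, L[7]='f', prepend. Next row=LF[7]=6
  step 7: row=6, L[6]='f', prepend. Next row=LF[6]=5
  step 8: row=5, L[5]='a', prepend. Next row=LF[5]=3
  step 9: row=3, L[3]='w', prepend. Next row=LF[3]=8
Reversed output: waffle5T$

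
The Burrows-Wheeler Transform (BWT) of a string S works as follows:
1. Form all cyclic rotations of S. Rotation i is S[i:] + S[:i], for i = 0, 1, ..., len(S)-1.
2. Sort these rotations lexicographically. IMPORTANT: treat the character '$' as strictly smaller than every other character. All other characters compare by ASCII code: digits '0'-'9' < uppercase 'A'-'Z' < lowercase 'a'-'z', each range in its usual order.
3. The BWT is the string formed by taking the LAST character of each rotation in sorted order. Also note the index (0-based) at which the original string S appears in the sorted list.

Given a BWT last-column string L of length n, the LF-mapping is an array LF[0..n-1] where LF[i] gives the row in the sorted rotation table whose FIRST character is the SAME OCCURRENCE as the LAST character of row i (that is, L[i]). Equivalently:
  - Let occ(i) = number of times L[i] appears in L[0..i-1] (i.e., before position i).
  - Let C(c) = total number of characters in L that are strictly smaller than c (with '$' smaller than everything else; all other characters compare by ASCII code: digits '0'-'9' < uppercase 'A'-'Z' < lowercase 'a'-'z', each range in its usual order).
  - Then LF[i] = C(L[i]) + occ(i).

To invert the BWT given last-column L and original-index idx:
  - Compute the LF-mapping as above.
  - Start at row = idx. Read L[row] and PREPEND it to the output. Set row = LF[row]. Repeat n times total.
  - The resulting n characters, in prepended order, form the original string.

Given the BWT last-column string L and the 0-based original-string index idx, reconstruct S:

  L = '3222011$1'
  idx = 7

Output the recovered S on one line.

LF mapping: 8 5 6 7 1 2 3 0 4
Walk LF starting at row 7, prepending L[row]:
  step 1: row=7, L[7]='$', prepend. Next row=LF[7]=0
  step 2: row=0, L[0]='3', prepend. Next row=LF[0]=8
  step 3: row=8, L[8]='1', prepend. Next row=LF[8]=4
  step 4: row=4, L[4]='0', prepend. Next row=LF[4]=1
  step 5: row=1, L[1]='2', prepend. Next row=LF[1]=5
  step 6: row=5, L[5]='1', prepend. Next row=LF[5]=2
  step 7: row=2, L[2]='2', prepend. Next row=LF[2]=6
  step 8: row=6, L[6]='1', prepend. Next row=LF[6]=3
  step 9: row=3, L[3]='2', prepend. Next row=LF[3]=7
Reversed output: 21212013$

Answer: 21212013$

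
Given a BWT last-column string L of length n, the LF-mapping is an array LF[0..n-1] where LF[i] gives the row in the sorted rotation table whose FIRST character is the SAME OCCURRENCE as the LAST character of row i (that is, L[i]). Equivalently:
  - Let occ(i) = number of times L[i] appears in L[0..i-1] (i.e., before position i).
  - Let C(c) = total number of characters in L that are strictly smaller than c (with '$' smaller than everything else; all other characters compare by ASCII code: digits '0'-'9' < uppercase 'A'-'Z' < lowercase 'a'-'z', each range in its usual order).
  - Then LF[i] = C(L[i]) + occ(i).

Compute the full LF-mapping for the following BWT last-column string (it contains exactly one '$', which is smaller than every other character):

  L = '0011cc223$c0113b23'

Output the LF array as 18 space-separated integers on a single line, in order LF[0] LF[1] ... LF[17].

Char counts: '$':1, '0':3, '1':4, '2':3, '3':3, 'b':1, 'c':3
C (first-col start): C('$')=0, C('0')=1, C('1')=4, C('2')=8, C('3')=11, C('b')=14, C('c')=15
L[0]='0': occ=0, LF[0]=C('0')+0=1+0=1
L[1]='0': occ=1, LF[1]=C('0')+1=1+1=2
L[2]='1': occ=0, LF[2]=C('1')+0=4+0=4
L[3]='1': occ=1, LF[3]=C('1')+1=4+1=5
L[4]='c': occ=0, LF[4]=C('c')+0=15+0=15
L[5]='c': occ=1, LF[5]=C('c')+1=15+1=16
L[6]='2': occ=0, LF[6]=C('2')+0=8+0=8
L[7]='2': occ=1, LF[7]=C('2')+1=8+1=9
L[8]='3': occ=0, LF[8]=C('3')+0=11+0=11
L[9]='$': occ=0, LF[9]=C('$')+0=0+0=0
L[10]='c': occ=2, LF[10]=C('c')+2=15+2=17
L[11]='0': occ=2, LF[11]=C('0')+2=1+2=3
L[12]='1': occ=2, LF[12]=C('1')+2=4+2=6
L[13]='1': occ=3, LF[13]=C('1')+3=4+3=7
L[14]='3': occ=1, LF[14]=C('3')+1=11+1=12
L[15]='b': occ=0, LF[15]=C('b')+0=14+0=14
L[16]='2': occ=2, LF[16]=C('2')+2=8+2=10
L[17]='3': occ=2, LF[17]=C('3')+2=11+2=13

Answer: 1 2 4 5 15 16 8 9 11 0 17 3 6 7 12 14 10 13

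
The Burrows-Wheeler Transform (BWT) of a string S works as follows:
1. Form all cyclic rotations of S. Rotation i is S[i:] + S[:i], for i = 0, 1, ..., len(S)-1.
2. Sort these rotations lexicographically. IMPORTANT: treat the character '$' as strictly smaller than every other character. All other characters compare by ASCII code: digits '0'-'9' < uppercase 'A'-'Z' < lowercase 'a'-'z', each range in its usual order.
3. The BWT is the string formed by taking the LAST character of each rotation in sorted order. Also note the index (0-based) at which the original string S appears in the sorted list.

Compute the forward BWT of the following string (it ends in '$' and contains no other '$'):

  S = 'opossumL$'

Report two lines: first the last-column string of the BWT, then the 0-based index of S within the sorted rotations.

All 9 rotations (rotation i = S[i:]+S[:i]):
  rot[0] = opossumL$
  rot[1] = possumL$o
  rot[2] = ossumL$op
  rot[3] = ssumL$opo
  rot[4] = sumL$opos
  rot[5] = umL$oposs
  rot[6] = mL$opossu
  rot[7] = L$opossum
  rot[8] = $opossumL
Sorted (with $ < everything):
  sorted[0] = $opossumL  (last char: 'L')
  sorted[1] = L$opossum  (last char: 'm')
  sorted[2] = mL$opossu  (last char: 'u')
  sorted[3] = opossumL$  (last char: '$')
  sorted[4] = ossumL$op  (last char: 'p')
  sorted[5] = possumL$o  (last char: 'o')
  sorted[6] = ssumL$opo  (last char: 'o')
  sorted[7] = sumL$opos  (last char: 's')
  sorted[8] = umL$oposs  (last char: 's')
Last column: Lmu$pooss
Original string S is at sorted index 3

Answer: Lmu$pooss
3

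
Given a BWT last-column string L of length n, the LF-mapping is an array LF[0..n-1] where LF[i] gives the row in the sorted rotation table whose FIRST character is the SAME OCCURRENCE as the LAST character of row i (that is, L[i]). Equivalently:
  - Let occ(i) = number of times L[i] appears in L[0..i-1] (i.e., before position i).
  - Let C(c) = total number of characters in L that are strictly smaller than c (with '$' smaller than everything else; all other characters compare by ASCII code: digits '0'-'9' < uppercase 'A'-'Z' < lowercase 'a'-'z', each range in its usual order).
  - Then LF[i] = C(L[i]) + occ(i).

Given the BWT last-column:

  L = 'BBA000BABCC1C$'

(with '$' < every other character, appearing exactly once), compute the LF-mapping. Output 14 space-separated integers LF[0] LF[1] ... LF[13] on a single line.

Char counts: '$':1, '0':3, '1':1, 'A':2, 'B':4, 'C':3
C (first-col start): C('$')=0, C('0')=1, C('1')=4, C('A')=5, C('B')=7, C('C')=11
L[0]='B': occ=0, LF[0]=C('B')+0=7+0=7
L[1]='B': occ=1, LF[1]=C('B')+1=7+1=8
L[2]='A': occ=0, LF[2]=C('A')+0=5+0=5
L[3]='0': occ=0, LF[3]=C('0')+0=1+0=1
L[4]='0': occ=1, LF[4]=C('0')+1=1+1=2
L[5]='0': occ=2, LF[5]=C('0')+2=1+2=3
L[6]='B': occ=2, LF[6]=C('B')+2=7+2=9
L[7]='A': occ=1, LF[7]=C('A')+1=5+1=6
L[8]='B': occ=3, LF[8]=C('B')+3=7+3=10
L[9]='C': occ=0, LF[9]=C('C')+0=11+0=11
L[10]='C': occ=1, LF[10]=C('C')+1=11+1=12
L[11]='1': occ=0, LF[11]=C('1')+0=4+0=4
L[12]='C': occ=2, LF[12]=C('C')+2=11+2=13
L[13]='$': occ=0, LF[13]=C('$')+0=0+0=0

Answer: 7 8 5 1 2 3 9 6 10 11 12 4 13 0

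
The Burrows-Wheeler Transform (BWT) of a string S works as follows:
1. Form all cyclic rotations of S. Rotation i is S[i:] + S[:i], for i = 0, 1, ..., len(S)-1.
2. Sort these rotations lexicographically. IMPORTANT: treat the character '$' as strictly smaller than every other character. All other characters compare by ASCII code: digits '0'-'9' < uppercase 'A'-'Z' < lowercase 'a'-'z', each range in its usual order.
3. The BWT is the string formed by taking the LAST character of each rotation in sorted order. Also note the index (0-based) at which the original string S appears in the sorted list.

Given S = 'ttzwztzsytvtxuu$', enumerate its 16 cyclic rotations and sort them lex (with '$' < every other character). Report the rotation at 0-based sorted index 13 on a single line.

Answer: zsytvtxuu$ttzwzt

Derivation:
All 16 rotations (rotation i = S[i:]+S[:i]):
  rot[0] = ttzwztzsytvtxuu$
  rot[1] = tzwztzsytvtxuu$t
  rot[2] = zwztzsytvtxuu$tt
  rot[3] = wztzsytvtxuu$ttz
  rot[4] = ztzsytvtxuu$ttzw
  rot[5] = tzsytvtxuu$ttzwz
  rot[6] = zsytvtxuu$ttzwzt
  rot[7] = sytvtxuu$ttzwztz
  rot[8] = ytvtxuu$ttzwztzs
  rot[9] = tvtxuu$ttzwztzsy
  rot[10] = vtxuu$ttzwztzsyt
  rot[11] = txuu$ttzwztzsytv
  rot[12] = xuu$ttzwztzsytvt
  rot[13] = uu$ttzwztzsytvtx
  rot[14] = u$ttzwztzsytvtxu
  rot[15] = $ttzwztzsytvtxuu
Sorted (with $ < everything):
  sorted[0] = $ttzwztzsytvtxuu
  sorted[1] = sytvtxuu$ttzwztz
  sorted[2] = ttzwztzsytvtxuu$
  sorted[3] = tvtxuu$ttzwztzsy
  sorted[4] = txuu$ttzwztzsytv
  sorted[5] = tzsytvtxuu$ttzwz
  sorted[6] = tzwztzsytvtxuu$t
  sorted[7] = u$ttzwztzsytvtxu
  sorted[8] = uu$ttzwztzsytvtx
  sorted[9] = vtxuu$ttzwztzsyt
  sorted[10] = wztzsytvtxuu$ttz
  sorted[11] = xuu$ttzwztzsytvt
  sorted[12] = ytvtxuu$ttzwztzs
  sorted[13] = zsytvtxuu$ttzwzt
  sorted[14] = ztzsytvtxuu$ttzw
  sorted[15] = zwztzsytvtxuu$tt
sorted[13] = zsytvtxuu$ttzwzt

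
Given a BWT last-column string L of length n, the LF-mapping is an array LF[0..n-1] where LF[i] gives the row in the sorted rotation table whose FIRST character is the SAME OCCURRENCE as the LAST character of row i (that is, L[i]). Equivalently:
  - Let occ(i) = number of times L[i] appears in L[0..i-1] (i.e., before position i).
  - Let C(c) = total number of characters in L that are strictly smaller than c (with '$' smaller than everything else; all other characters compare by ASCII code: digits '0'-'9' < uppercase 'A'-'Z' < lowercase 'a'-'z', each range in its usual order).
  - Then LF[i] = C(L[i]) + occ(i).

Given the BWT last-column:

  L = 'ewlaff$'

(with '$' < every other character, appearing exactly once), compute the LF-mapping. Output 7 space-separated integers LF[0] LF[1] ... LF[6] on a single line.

Answer: 2 6 5 1 3 4 0

Derivation:
Char counts: '$':1, 'a':1, 'e':1, 'f':2, 'l':1, 'w':1
C (first-col start): C('$')=0, C('a')=1, C('e')=2, C('f')=3, C('l')=5, C('w')=6
L[0]='e': occ=0, LF[0]=C('e')+0=2+0=2
L[1]='w': occ=0, LF[1]=C('w')+0=6+0=6
L[2]='l': occ=0, LF[2]=C('l')+0=5+0=5
L[3]='a': occ=0, LF[3]=C('a')+0=1+0=1
L[4]='f': occ=0, LF[4]=C('f')+0=3+0=3
L[5]='f': occ=1, LF[5]=C('f')+1=3+1=4
L[6]='$': occ=0, LF[6]=C('$')+0=0+0=0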